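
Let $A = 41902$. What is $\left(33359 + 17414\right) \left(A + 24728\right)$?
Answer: $3383004990$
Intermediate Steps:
$\left(33359 + 17414\right) \left(A + 24728\right) = \left(33359 + 17414\right) \left(41902 + 24728\right) = 50773 \cdot 66630 = 3383004990$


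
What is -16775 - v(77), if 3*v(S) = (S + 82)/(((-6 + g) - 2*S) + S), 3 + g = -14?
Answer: -1677447/100 ≈ -16774.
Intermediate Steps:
g = -17 (g = -3 - 14 = -17)
v(S) = (82 + S)/(3*(-23 - S)) (v(S) = ((S + 82)/(((-6 - 17) - 2*S) + S))/3 = ((82 + S)/((-23 - 2*S) + S))/3 = ((82 + S)/(-23 - S))/3 = (82 + S)/(3*(-23 - S)))
-16775 - v(77) = -16775 - (-82 - 1*77)/(3*(23 + 77)) = -16775 - (-82 - 77)/(3*100) = -16775 - (-159)/(3*100) = -16775 - 1*(-53/100) = -16775 + 53/100 = -1677447/100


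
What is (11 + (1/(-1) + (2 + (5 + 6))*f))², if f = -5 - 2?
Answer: 6561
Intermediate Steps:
f = -7
(11 + (1/(-1) + (2 + (5 + 6))*f))² = (11 + (1/(-1) + (2 + (5 + 6))*(-7)))² = (11 + (-1 + (2 + 11)*(-7)))² = (11 + (-1 + 13*(-7)))² = (11 + (-1 - 91))² = (11 - 92)² = (-81)² = 6561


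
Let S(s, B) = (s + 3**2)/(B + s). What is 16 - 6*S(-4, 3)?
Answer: 46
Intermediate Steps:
S(s, B) = (9 + s)/(B + s) (S(s, B) = (s + 9)/(B + s) = (9 + s)/(B + s))
16 - 6*S(-4, 3) = 16 - 6*(9 - 4)/(3 - 4) = 16 - 6*5/(-1) = 16 - (-6)*5 = 16 - 6*(-5) = 16 + 30 = 46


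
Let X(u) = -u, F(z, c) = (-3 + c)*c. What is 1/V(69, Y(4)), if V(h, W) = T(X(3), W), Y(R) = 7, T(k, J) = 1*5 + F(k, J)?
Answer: 1/33 ≈ 0.030303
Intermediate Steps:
F(z, c) = c*(-3 + c)
T(k, J) = 5 + J*(-3 + J) (T(k, J) = 1*5 + J*(-3 + J) = 5 + J*(-3 + J))
V(h, W) = 5 + W*(-3 + W)
1/V(69, Y(4)) = 1/(5 + 7*(-3 + 7)) = 1/(5 + 7*4) = 1/(5 + 28) = 1/33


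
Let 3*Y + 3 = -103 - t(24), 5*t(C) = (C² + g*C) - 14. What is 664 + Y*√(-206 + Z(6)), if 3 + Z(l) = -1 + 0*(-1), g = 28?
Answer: 664 - 588*I*√210/5 ≈ 664.0 - 1704.2*I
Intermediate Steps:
t(C) = -14/5 + C²/5 + 28*C/5 (t(C) = ((C² + 28*C) - 14)/5 = (-14 + C² + 28*C)/5 = -14/5 + C²/5 + 28*C/5)
Y = -588/5 (Y = -1 + (-103 - (-14/5 + (⅕)*24² + (28/5)*24))/3 = -1 + (-103 - (-14/5 + (⅕)*576 + 672/5))/3 = -1 + (-103 - (-14/5 + 576/5 + 672/5))/3 = -1 + (-103 - 1*1234/5)/3 = -1 + (-103 - 1234/5)/3 = -1 + (⅓)*(-1749/5) = -1 - 583/5 = -588/5 ≈ -117.60)
Z(l) = -4 (Z(l) = -3 + (-1 + 0*(-1)) = -3 + (-1 + 0) = -3 - 1 = -4)
664 + Y*√(-206 + Z(6)) = 664 - 588*√(-206 - 4)/5 = 664 - 588*I*√210/5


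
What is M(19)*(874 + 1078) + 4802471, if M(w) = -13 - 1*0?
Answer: 4777095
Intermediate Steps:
M(w) = -13 (M(w) = -13 + 0 = -13)
M(19)*(874 + 1078) + 4802471 = -13*(874 + 1078) + 4802471 = -13*1952 + 4802471 = -25376 + 4802471 = 4777095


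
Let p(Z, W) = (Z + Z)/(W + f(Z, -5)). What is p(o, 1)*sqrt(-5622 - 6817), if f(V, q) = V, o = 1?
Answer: I*sqrt(12439) ≈ 111.53*I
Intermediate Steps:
p(Z, W) = 2*Z/(W + Z) (p(Z, W) = (Z + Z)/(W + Z) = (2*Z)/(W + Z) = 2*Z/(W + Z))
p(o, 1)*sqrt(-5622 - 6817) = (2*1/(1 + 1))*sqrt(-5622 - 6817) = (2*1/2)*sqrt(-12439) = (2*1*(1/2))*(I*sqrt(12439)) = 1*(I*sqrt(12439)) = I*sqrt(12439)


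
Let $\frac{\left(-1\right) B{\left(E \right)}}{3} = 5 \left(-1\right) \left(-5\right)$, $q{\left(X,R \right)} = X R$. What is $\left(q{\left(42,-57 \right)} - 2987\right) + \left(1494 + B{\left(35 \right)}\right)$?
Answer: $-3962$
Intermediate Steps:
$q{\left(X,R \right)} = R X$
$B{\left(E \right)} = -75$ ($B{\left(E \right)} = - 3 \cdot 5 \left(-1\right) \left(-5\right) = - 3 \left(\left(-5\right) \left(-5\right)\right) = \left(-3\right) 25 = -75$)
$\left(q{\left(42,-57 \right)} - 2987\right) + \left(1494 + B{\left(35 \right)}\right) = \left(\left(-57\right) 42 - 2987\right) + \left(1494 - 75\right) = \left(-2394 - 2987\right) + 1419 = -5381 + 1419 = -3962$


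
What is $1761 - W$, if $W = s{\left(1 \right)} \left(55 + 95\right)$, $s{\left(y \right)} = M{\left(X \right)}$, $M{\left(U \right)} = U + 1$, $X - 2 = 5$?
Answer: $561$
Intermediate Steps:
$X = 7$ ($X = 2 + 5 = 7$)
$M{\left(U \right)} = 1 + U$
$s{\left(y \right)} = 8$ ($s{\left(y \right)} = 1 + 7 = 8$)
$W = 1200$ ($W = 8 \left(55 + 95\right) = 8 \cdot 150 = 1200$)
$1761 - W = 1761 - 1200 = 561$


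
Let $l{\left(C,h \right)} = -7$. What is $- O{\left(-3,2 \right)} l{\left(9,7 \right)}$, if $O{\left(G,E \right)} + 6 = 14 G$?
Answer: $-336$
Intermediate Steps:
$O{\left(G,E \right)} = -6 + 14 G$
$- O{\left(-3,2 \right)} l{\left(9,7 \right)} = - (-6 + 14 \left(-3\right)) \left(-7\right) = - (-6 - 42) \left(-7\right) = \left(-1\right) \left(-48\right) \left(-7\right) = 48 \left(-7\right) = -336$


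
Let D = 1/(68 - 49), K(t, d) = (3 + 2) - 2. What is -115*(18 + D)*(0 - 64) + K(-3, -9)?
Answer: 2524537/19 ≈ 1.3287e+5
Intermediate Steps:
K(t, d) = 3 (K(t, d) = 5 - 2 = 3)
D = 1/19 ≈ 0.052632
-115*(18 + D)*(0 - 64) + K(-3, -9) = -115*(18 + 1/19)*(0 - 64) + 3 = -39445*(-64)/19 + 3 = -115*(-21952/19) + 3 = 2524480/19 + 3 = 2524537/19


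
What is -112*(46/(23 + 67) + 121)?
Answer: -612416/45 ≈ -13609.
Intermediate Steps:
-112*(46/(23 + 67) + 121) = -112*(46/90 + 121) = -112*(46*(1/90) + 121) = -112*(23/45 + 121) = -112*5468/45 = -612416/45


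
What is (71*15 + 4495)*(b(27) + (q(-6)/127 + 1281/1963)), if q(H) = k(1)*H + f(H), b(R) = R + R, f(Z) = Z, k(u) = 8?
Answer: 75165300840/249301 ≈ 3.0150e+5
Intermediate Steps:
b(R) = 2*R
q(H) = 9*H (q(H) = 8*H + H = 9*H)
(71*15 + 4495)*(b(27) + (q(-6)/127 + 1281/1963)) = (71*15 + 4495)*(2*27 + ((9*(-6))/127 + 1281/1963)) = (1065 + 4495)*(54 + (-54*1/127 + 1281*(1/1963))) = 5560*(54 + (-54/127 + 1281/1963)) = 5560*(54 + 56685/249301) = 5560*(13518939/249301) = 75165300840/249301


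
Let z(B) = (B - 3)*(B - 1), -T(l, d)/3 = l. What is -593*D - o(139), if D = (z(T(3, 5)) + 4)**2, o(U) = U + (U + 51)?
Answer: -9118297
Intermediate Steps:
T(l, d) = -3*l
o(U) = 51 + 2*U (o(U) = U + (51 + U) = 51 + 2*U)
z(B) = (-1 + B)*(-3 + B) (z(B) = (-3 + B)*(-1 + B) = (-1 + B)*(-3 + B))
D = 15376 (D = ((3 + (-3*3)**2 - (-12)*3) + 4)**2 = ((3 + (-9)**2 - 4*(-9)) + 4)**2 = ((3 + 81 + 36) + 4)**2 = (120 + 4)**2 = 124**2 = 15376)
-593*D - o(139) = -593*15376 - (51 + 2*139) = -9117968 - (51 + 278) = -9117968 - 1*329 = -9117968 - 329 = -9118297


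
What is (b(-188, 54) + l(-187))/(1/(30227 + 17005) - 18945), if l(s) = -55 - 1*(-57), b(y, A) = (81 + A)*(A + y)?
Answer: 854332416/894810239 ≈ 0.95476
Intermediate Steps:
l(s) = 2 (l(s) = -55 + 57 = 2)
(b(-188, 54) + l(-187))/(1/(30227 + 17005) - 18945) = ((54**2 + 81*54 + 81*(-188) + 54*(-188)) + 2)/(1/(30227 + 17005) - 18945) = ((2916 + 4374 - 15228 - 10152) + 2)/(1/47232 - 18945) = (-18090 + 2)/(1/47232 - 18945) = -18088/(-894810239/47232) = -18088*(-47232/894810239) = 854332416/894810239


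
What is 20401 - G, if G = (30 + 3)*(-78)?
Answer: 22975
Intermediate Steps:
G = -2574 (G = 33*(-78) = -2574)
20401 - G = 20401 - 1*(-2574) = 20401 + 2574 = 22975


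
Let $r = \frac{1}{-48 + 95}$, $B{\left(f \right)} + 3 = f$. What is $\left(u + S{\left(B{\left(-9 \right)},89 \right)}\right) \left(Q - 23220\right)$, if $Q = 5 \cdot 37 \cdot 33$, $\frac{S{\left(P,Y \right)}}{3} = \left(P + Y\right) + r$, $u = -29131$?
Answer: $\frac{23247253155}{47} \approx 4.9462 \cdot 10^{8}$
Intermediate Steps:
$B{\left(f \right)} = -3 + f$
$r = \frac{1}{47} \approx 0.021277$
$S{\left(P,Y \right)} = \frac{3}{47} + 3 P + 3 Y$ ($S{\left(P,Y \right)} = 3 \left(\left(P + Y\right) + \frac{1}{47}\right) = 3 \left(\frac{1}{47} + P + Y\right) = \frac{3}{47} + 3 P + 3 Y$)
$Q = 6105$ ($Q = 185 \cdot 33 = 6105$)
$\left(u + S{\left(B{\left(-9 \right)},89 \right)}\right) \left(Q - 23220\right) = \left(-29131 + \left(\frac{3}{47} + 3 \left(-3 - 9\right) + 3 \cdot 89\right)\right) \left(6105 - 23220\right) = \left(-29131 + \left(\frac{3}{47} + 3 \left(-12\right) + 267\right)\right) \left(-17115\right) = \left(-29131 + \left(\frac{3}{47} - 36 + 267\right)\right) \left(-17115\right) = \left(-29131 + \frac{10860}{47}\right) \left(-17115\right) = \left(- \frac{1358297}{47}\right) \left(-17115\right) = \frac{23247253155}{47}$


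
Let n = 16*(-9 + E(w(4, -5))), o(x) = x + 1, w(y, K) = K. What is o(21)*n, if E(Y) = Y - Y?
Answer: -3168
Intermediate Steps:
o(x) = 1 + x
E(Y) = 0
n = -144 (n = 16*(-9 + 0) = 16*(-9) = -144)
o(21)*n = (1 + 21)*(-144) = 22*(-144) = -3168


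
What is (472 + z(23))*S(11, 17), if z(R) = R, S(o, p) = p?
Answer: 8415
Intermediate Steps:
(472 + z(23))*S(11, 17) = (472 + 23)*17 = 495*17 = 8415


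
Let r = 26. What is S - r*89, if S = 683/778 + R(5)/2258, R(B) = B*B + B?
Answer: -2031746891/878362 ≈ -2313.1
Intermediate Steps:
R(B) = B + B² (R(B) = B² + B = B + B²)
S = 782777/878362 (S = 683/778 + (5*(1 + 5))/2258 = 683*(1/778) + (5*6)*(1/2258) = 683/778 + 30*(1/2258) = 683/778 + 15/1129 = 782777/878362 ≈ 0.89118)
S - r*89 = 782777/878362 - 26*89 = 782777/878362 - 1*2314 = 782777/878362 - 2314 = -2031746891/878362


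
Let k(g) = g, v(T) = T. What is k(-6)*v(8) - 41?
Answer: -89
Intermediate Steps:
k(-6)*v(8) - 41 = -6*8 - 41 = -48 - 41 = -89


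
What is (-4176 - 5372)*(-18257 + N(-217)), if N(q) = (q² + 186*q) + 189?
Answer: 108283868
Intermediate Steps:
N(q) = 189 + q² + 186*q
(-4176 - 5372)*(-18257 + N(-217)) = (-4176 - 5372)*(-18257 + (189 + (-217)² + 186*(-217))) = -9548*(-18257 + (189 + 47089 - 40362)) = -9548*(-18257 + 6916) = -9548*(-11341) = 108283868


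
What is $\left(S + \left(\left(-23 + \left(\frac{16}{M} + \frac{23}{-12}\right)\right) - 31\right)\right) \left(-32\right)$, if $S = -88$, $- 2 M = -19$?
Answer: $\frac{259432}{57} \approx 4551.4$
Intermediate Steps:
$M = \frac{19}{2}$ ($M = \left(- \frac{1}{2}\right) \left(-19\right) = \frac{19}{2} \approx 9.5$)
$\left(S + \left(\left(-23 + \left(\frac{16}{M} + \frac{23}{-12}\right)\right) - 31\right)\right) \left(-32\right) = \left(-88 + \left(\left(-23 + \left(\frac{16}{\frac{19}{2}} + \frac{23}{-12}\right)\right) - 31\right)\right) \left(-32\right) = \left(-88 + \left(\left(-23 + \left(16 \cdot \frac{2}{19} + 23 \left(- \frac{1}{12}\right)\right)\right) - 31\right)\right) \left(-32\right) = \left(-88 + \left(\left(-23 + \left(\frac{32}{19} - \frac{23}{12}\right)\right) - 31\right)\right) \left(-32\right) = \left(-88 - \frac{12365}{228}\right) \left(-32\right) = \left(- \frac{32429}{228}\right) \left(-32\right) = \frac{259432}{57}$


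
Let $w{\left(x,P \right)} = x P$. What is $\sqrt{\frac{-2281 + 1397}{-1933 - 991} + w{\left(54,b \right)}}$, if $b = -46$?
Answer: $\frac{i \sqrt{4592357}}{43} \approx 49.837 i$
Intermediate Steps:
$w{\left(x,P \right)} = P x$
$\sqrt{\frac{-2281 + 1397}{-1933 - 991} + w{\left(54,b \right)}} = \sqrt{\frac{-2281 + 1397}{-1933 - 991} - 2484} = \sqrt{- \frac{884}{-2924} - 2484} = \sqrt{\left(-884\right) \left(- \frac{1}{2924}\right) - 2484} = \sqrt{\frac{13}{43} - 2484} = \sqrt{- \frac{106799}{43}} = \frac{i \sqrt{4592357}}{43}$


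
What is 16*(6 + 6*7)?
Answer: 768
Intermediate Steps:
16*(6 + 6*7) = 16*(6 + 42) = 16*48 = 768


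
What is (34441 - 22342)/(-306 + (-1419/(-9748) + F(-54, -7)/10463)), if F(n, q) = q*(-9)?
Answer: -411339075692/10398165341 ≈ -39.559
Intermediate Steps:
F(n, q) = -9*q
(34441 - 22342)/(-306 + (-1419/(-9748) + F(-54, -7)/10463)) = (34441 - 22342)/(-306 + (-1419/(-9748) - 9*(-7)/10463)) = 12099/(-306 + (-1419*(-1/9748) + 63*(1/10463))) = 12099/(-306 + (1419/9748 + 63/10463)) = 12099/(-306 + 15461121/101993324) = 12099/(-31194496023/101993324) = 12099*(-101993324/31194496023) = -411339075692/10398165341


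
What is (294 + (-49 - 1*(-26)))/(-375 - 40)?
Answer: -271/415 ≈ -0.65301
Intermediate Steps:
(294 + (-49 - 1*(-26)))/(-375 - 40) = (294 + (-49 + 26))/(-415) = (294 - 23)*(-1/415) = 271*(-1/415) = -271/415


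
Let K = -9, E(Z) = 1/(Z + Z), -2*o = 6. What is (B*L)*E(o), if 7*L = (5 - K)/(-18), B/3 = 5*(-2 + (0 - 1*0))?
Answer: -5/9 ≈ -0.55556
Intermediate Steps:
o = -3 (o = -1/2*6 = -3)
E(Z) = 1/(2*Z)
B = -30 (B = 3*(5*(-2 + (0 - 1*0))) = 3*(5*(-2 + (0 + 0))) = 3*(5*(-2 + 0)) = 3*(5*(-2)) = 3*(-10) = -30)
L = -1/9 (L = ((5 - 1*(-9))/(-18))/7 = ((5 + 9)*(-1/18))/7 = (14*(-1/18))/7 = (1/7)*(-7/9) = -1/9 ≈ -0.11111)
(B*L)*E(o) = (-30*(-1/9))*((1/2)/(-3)) = 10*((1/2)*(-1/3))/3 = (10/3)*(-1/6) = -5/9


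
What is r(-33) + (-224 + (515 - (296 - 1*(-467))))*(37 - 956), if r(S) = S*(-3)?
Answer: 433867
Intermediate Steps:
r(S) = -3*S
r(-33) + (-224 + (515 - (296 - 1*(-467))))*(37 - 956) = -3*(-33) + (-224 + (515 - (296 - 1*(-467))))*(37 - 956) = 99 + (-224 + (515 - (296 + 467)))*(-919) = 99 + (-224 + (515 - 1*763))*(-919) = 99 + (-224 + (515 - 763))*(-919) = 99 + (-224 - 248)*(-919) = 99 - 472*(-919) = 99 + 433768 = 433867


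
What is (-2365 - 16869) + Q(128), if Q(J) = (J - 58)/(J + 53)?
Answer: -3481284/181 ≈ -19234.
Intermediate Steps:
Q(J) = (-58 + J)/(53 + J)
(-2365 - 16869) + Q(128) = (-2365 - 16869) + (-58 + 128)/(53 + 128) = -19234 + 70/181 = -3481284/181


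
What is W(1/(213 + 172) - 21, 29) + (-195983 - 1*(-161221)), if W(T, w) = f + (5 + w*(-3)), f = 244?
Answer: -34600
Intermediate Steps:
W(T, w) = 249 - 3*w (W(T, w) = 244 + (5 + w*(-3)) = 244 + (5 - 3*w) = 249 - 3*w)
W(1/(213 + 172) - 21, 29) + (-195983 - 1*(-161221)) = (249 - 3*29) + (-195983 - 1*(-161221)) = (249 - 87) + (-195983 + 161221) = 162 - 34762 = -34600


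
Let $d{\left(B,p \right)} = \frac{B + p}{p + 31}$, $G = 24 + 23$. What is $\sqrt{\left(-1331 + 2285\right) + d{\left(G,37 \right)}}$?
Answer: $\frac{\sqrt{276063}}{17} \approx 30.907$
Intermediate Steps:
$G = 47$
$d{\left(B,p \right)} = \frac{B + p}{31 + p}$
$\sqrt{\left(-1331 + 2285\right) + d{\left(G,37 \right)}} = \sqrt{\left(-1331 + 2285\right) + \frac{47 + 37}{31 + 37}} = \sqrt{954 + \frac{1}{68} \cdot 84} = \sqrt{954 + \frac{21}{17}} = \sqrt{\frac{16239}{17}} = \frac{\sqrt{276063}}{17}$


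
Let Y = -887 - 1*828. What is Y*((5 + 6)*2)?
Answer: -37730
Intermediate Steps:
Y = -1715 (Y = -887 - 828 = -1715)
Y*((5 + 6)*2) = -1715*(5 + 6)*2 = -18865*2 = -1715*22 = -37730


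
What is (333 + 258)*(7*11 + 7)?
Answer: 49644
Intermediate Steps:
(333 + 258)*(7*11 + 7) = 591*(77 + 7) = 591*84 = 49644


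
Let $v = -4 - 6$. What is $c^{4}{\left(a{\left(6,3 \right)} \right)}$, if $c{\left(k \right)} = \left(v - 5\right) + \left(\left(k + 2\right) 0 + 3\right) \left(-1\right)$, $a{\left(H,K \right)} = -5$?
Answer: $104976$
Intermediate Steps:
$v = -10$ ($v = -4 - 6 = -10$)
$c{\left(k \right)} = -18$ ($c{\left(k \right)} = \left(-10 - 5\right) + \left(\left(k + 2\right) 0 + 3\right) \left(-1\right) = -15 + \left(\left(2 + k\right) 0 + 3\right) \left(-1\right) = -15 + \left(0 + 3\right) \left(-1\right) = -15 + 3 \left(-1\right) = -15 - 3 = -18$)
$c^{4}{\left(a{\left(6,3 \right)} \right)} = \left(-18\right)^{4} = 104976$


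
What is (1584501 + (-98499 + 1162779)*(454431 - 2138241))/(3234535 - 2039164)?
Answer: -597347907433/398457 ≈ -1.4992e+6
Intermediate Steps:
(1584501 + (-98499 + 1162779)*(454431 - 2138241))/(3234535 - 2039164) = (1584501 + 1064280*(-1683810))/1195371 = (1584501 - 1792045306800)*(1/1195371) = -1792043722299*1/1195371 = -597347907433/398457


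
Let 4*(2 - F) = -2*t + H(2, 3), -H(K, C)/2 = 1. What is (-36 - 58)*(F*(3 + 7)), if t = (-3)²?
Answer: -6580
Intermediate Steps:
H(K, C) = -2 (H(K, C) = -2*1 = -2)
t = 9
F = 7 (F = 2 - (-2*9 - 2)/4 = 2 - (-18 - 2)/4 = 2 - ¼*(-20) = 2 + 5 = 7)
(-36 - 58)*(F*(3 + 7)) = (-36 - 58)*(7*(3 + 7)) = -658*10 = -94*70 = -6580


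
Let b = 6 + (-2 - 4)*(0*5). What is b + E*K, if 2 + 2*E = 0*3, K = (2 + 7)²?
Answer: -75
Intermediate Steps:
K = 81 (K = 9² = 81)
E = -1 (E = -1 + (0*3)/2 = -1 + (½)*0 = -1 + 0 = -1)
b = 6 (b = 6 - 6*0 = 6 + 0 = 6)
b + E*K = 6 - 1*81 = 6 - 81 = -75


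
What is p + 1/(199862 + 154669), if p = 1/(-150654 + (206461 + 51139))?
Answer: 461477/37915672326 ≈ 1.2171e-5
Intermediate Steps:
p = 1/106946 (p = 1/(-150654 + 257600) = 1/106946 ≈ 9.3505e-6)
p + 1/(199862 + 154669) = 1/106946 + 1/(199862 + 154669) = 1/106946 + 1/354531 = 461477/37915672326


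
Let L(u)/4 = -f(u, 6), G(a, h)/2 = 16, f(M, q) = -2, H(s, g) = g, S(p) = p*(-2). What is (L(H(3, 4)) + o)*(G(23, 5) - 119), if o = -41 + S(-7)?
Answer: 1653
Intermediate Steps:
S(p) = -2*p
o = -27 (o = -41 - 2*(-7) = -41 + 14 = -27)
G(a, h) = 32 (G(a, h) = 2*16 = 32)
L(u) = 8 (L(u) = 4*(-1*(-2)) = 4*2 = 8)
(L(H(3, 4)) + o)*(G(23, 5) - 119) = (8 - 27)*(32 - 119) = -19*(-87) = 1653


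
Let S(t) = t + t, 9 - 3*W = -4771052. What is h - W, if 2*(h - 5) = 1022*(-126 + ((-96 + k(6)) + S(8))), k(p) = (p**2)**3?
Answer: 66436804/3 ≈ 2.2146e+7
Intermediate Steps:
k(p) = p**6
W = 4771061/3 (W = 3 - 1/3*(-4771052) = 3 + 4771052/3 = 4771061/3 ≈ 1.5904e+6)
S(t) = 2*t
h = 23735955 (h = 5 + (1022*(-126 + ((-96 + 6**6) + 2*8)))/2 = 5 + (1022*(-126 + ((-96 + 46656) + 16)))/2 = 5 + (1022*(-126 + (46560 + 16)))/2 = 5 + (1022*(-126 + 46576))/2 = 5 + (1022*46450)/2 = 5 + (1/2)*47471900 = 5 + 23735950 = 23735955)
h - W = 23735955 - 1*4771061/3 = 23735955 - 4771061/3 = 66436804/3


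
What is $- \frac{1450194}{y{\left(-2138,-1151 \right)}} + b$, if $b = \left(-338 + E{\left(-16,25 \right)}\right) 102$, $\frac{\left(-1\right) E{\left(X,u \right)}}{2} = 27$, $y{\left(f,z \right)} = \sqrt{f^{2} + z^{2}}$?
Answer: $-39984 - \frac{1450194 \sqrt{5895845}}{5895845} \approx -40581.0$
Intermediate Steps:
$E{\left(X,u \right)} = -54$ ($E{\left(X,u \right)} = \left(-2\right) 27 = -54$)
$b = -39984$ ($b = \left(-338 - 54\right) 102 = \left(-392\right) 102 = -39984$)
$- \frac{1450194}{y{\left(-2138,-1151 \right)}} + b = - \frac{1450194}{\sqrt{\left(-2138\right)^{2} + \left(-1151\right)^{2}}} - 39984 = - \frac{1450194}{\sqrt{4571044 + 1324801}} - 39984 = - \frac{1450194}{\sqrt{5895845}} - 39984 = - 1450194 \frac{\sqrt{5895845}}{5895845} - 39984 = - \frac{1450194 \sqrt{5895845}}{5895845} - 39984 = -39984 - \frac{1450194 \sqrt{5895845}}{5895845}$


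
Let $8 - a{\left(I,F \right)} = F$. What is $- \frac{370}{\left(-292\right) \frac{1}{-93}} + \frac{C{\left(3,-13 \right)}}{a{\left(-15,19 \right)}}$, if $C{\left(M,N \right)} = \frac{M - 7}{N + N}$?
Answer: $- \frac{2460607}{20878} \approx -117.86$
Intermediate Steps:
$a{\left(I,F \right)} = 8 - F$
$C{\left(M,N \right)} = \frac{-7 + M}{2 N}$
$- \frac{370}{\left(-292\right) \frac{1}{-93}} + \frac{C{\left(3,-13 \right)}}{a{\left(-15,19 \right)}} = - \frac{370}{\left(-292\right) \frac{1}{-93}} + \frac{\frac{1}{2} \frac{1}{-13} \left(-7 + 3\right)}{8 - 19} = - \frac{370}{\left(-292\right) \left(- \frac{1}{93}\right)} + \frac{\frac{1}{2} \left(- \frac{1}{13}\right) \left(-4\right)}{8 - 19} = - \frac{370}{\frac{292}{93}} + \frac{2}{13 \left(-11\right)} = \left(-370\right) \frac{93}{292} + \frac{2}{13} \left(- \frac{1}{11}\right) = - \frac{17205}{146} - \frac{2}{143} = - \frac{2460607}{20878}$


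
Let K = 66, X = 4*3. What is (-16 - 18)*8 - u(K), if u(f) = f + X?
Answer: -350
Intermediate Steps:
X = 12
u(f) = 12 + f (u(f) = f + 12 = 12 + f)
(-16 - 18)*8 - u(K) = (-16 - 18)*8 - (12 + 66) = -34*8 - 1*78 = -272 - 78 = -350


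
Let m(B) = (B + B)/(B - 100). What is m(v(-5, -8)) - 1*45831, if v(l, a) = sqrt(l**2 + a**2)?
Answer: -454231219/9911 - 200*sqrt(89)/9911 ≈ -45831.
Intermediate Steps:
v(l, a) = sqrt(a**2 + l**2)
m(B) = 2*B/(-100 + B) (m(B) = (2*B)/(-100 + B) = 2*B/(-100 + B))
m(v(-5, -8)) - 1*45831 = 2*sqrt((-8)**2 + (-5)**2)/(-100 + sqrt((-8)**2 + (-5)**2)) - 1*45831 = 2*sqrt(64 + 25)/(-100 + sqrt(64 + 25)) - 45831 = 2*sqrt(89)/(-100 + sqrt(89)) - 45831 = -45831 + 2*sqrt(89)/(-100 + sqrt(89))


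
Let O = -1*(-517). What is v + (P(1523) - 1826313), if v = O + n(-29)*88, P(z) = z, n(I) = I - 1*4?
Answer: -1827177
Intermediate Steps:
n(I) = -4 + I (n(I) = I - 4 = -4 + I)
O = 517
v = -2387 (v = 517 + (-4 - 29)*88 = 517 - 33*88 = 517 - 2904 = -2387)
v + (P(1523) - 1826313) = -2387 + (1523 - 1826313) = -2387 - 1824790 = -1827177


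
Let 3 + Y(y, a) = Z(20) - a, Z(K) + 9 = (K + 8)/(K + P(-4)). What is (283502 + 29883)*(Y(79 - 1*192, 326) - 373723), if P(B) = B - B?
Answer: -117224667746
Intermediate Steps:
P(B) = 0
Z(K) = -9 + (8 + K)/K (Z(K) = -9 + (K + 8)/(K + 0) = -9 + (8 + K)/K)
Y(y, a) = -53/5 - a (Y(y, a) = -3 + ((-8 + 8/20) - a) = -3 + ((-8 + 8*(1/20)) - a) = -3 + ((-8 + 2/5) - a) = -3 + (-38/5 - a) = -53/5 - a)
(283502 + 29883)*(Y(79 - 1*192, 326) - 373723) = (283502 + 29883)*((-53/5 - 1*326) - 373723) = 313385*((-53/5 - 326) - 373723) = 313385*(-1683/5 - 373723) = 313385*(-1870298/5) = -117224667746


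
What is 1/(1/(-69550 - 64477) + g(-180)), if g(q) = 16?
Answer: 134027/2144431 ≈ 0.062500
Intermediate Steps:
1/(1/(-69550 - 64477) + g(-180)) = 1/(1/(-69550 - 64477) + 16) = 1/(1/(-134027) + 16) = 1/(-1/134027 + 16) = 1/(2144431/134027) = 134027/2144431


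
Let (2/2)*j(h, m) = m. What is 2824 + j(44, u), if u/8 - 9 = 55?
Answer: 3336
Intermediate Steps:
u = 512 (u = 72 + 8*55 = 72 + 440 = 512)
j(h, m) = m
2824 + j(44, u) = 2824 + 512 = 3336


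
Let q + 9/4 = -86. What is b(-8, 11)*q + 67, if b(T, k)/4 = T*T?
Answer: -22525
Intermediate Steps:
q = -353/4 (q = -9/4 - 86 = -353/4 ≈ -88.250)
b(T, k) = 4*T**2 (b(T, k) = 4*(T*T) = 4*T**2)
b(-8, 11)*q + 67 = (4*(-8)**2)*(-353/4) + 67 = (4*64)*(-353/4) + 67 = 256*(-353/4) + 67 = -22592 + 67 = -22525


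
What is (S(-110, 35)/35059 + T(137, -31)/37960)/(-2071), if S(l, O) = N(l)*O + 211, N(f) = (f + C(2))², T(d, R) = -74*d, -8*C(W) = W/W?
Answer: -126121589419/22049351155520 ≈ -0.0057200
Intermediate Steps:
C(W) = -⅛ (C(W) = -W/(8*W) = -⅛*1 = -⅛)
N(f) = (-⅛ + f)² (N(f) = (f - ⅛)² = (-⅛ + f)²)
S(l, O) = 211 + O*(-1 + 8*l)²/64 (S(l, O) = ((-1 + 8*l)²/64)*O + 211 = O*(-1 + 8*l)²/64 + 211 = 211 + O*(-1 + 8*l)²/64)
(S(-110, 35)/35059 + T(137, -31)/37960)/(-2071) = ((211 + (1/64)*35*(-1 + 8*(-110))²)/35059 - 74*137/37960)/(-2071) = ((211 + (1/64)*35*(-1 - 880)²)*(1/35059) - 10138*1/37960)*(-1/2071) = ((211 + (1/64)*35*(-881)²)*(1/35059) - 5069/18980)*(-1/2071) = ((211 + (1/64)*35*776161)*(1/35059) - 5069/18980)*(-1/2071) = ((211 + 27165635/64)*(1/35059) - 5069/18980)*(-1/2071) = ((27179139/64)*(1/35059) - 5069/18980)*(-1/2071) = (27179139/2243776 - 5069/18980)*(-1/2071) = (126121589419/10646717120)*(-1/2071) = -126121589419/22049351155520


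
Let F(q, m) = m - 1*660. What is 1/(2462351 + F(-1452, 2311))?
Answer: 1/2464002 ≈ 4.0584e-7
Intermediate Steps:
F(q, m) = -660 + m (F(q, m) = m - 660 = -660 + m)
1/(2462351 + F(-1452, 2311)) = 1/(2462351 + (-660 + 2311)) = 1/(2462351 + 1651) = 1/2464002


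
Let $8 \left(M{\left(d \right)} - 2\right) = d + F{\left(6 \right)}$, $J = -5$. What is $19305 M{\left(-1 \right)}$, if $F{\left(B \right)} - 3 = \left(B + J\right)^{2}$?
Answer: $\frac{366795}{8} \approx 45849.0$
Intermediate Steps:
$F{\left(B \right)} = 3 + \left(-5 + B\right)^{2}$ ($F{\left(B \right)} = 3 + \left(B - 5\right)^{2} = 3 + \left(-5 + B\right)^{2}$)
$M{\left(d \right)} = \frac{5}{2} + \frac{d}{8}$ ($M{\left(d \right)} = 2 + \frac{d + \left(3 + \left(-5 + 6\right)^{2}\right)}{8} = 2 + \frac{d + \left(3 + 1^{2}\right)}{8} = 2 + \frac{d + \left(3 + 1\right)}{8} = 2 + \frac{d + 4}{8} = 2 + \frac{4 + d}{8} = 2 + \left(\frac{1}{2} + \frac{d}{8}\right) = \frac{5}{2} + \frac{d}{8}$)
$19305 M{\left(-1 \right)} = 19305 \left(\frac{5}{2} + \frac{1}{8} \left(-1\right)\right) = 19305 \left(\frac{5}{2} - \frac{1}{8}\right) = 19305 \cdot \frac{19}{8} = \frac{366795}{8}$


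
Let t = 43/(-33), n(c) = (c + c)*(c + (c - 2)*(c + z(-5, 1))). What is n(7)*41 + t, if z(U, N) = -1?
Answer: 700811/33 ≈ 21237.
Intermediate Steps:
n(c) = 2*c*(c + (-1 + c)*(-2 + c)) (n(c) = (c + c)*(c + (c - 2)*(c - 1)) = (2*c)*(c + (-2 + c)*(-1 + c)) = (2*c)*(c + (-1 + c)*(-2 + c)) = 2*c*(c + (-1 + c)*(-2 + c)))
t = -43/33 (t = 43*(-1/33) = -43/33 ≈ -1.3030)
n(7)*41 + t = (2*7*(2 + 7² - 2*7))*41 - 43/33 = (2*7*(2 + 49 - 14))*41 - 43/33 = (2*7*37)*41 - 43/33 = 518*41 - 43/33 = 21238 - 43/33 = 700811/33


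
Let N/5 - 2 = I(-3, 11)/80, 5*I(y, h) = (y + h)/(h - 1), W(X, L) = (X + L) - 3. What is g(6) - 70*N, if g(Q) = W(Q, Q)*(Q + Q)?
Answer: -5927/10 ≈ -592.70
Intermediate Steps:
W(X, L) = -3 + L + X (W(X, L) = (L + X) - 3 = -3 + L + X)
I(y, h) = (h + y)/(5*(-1 + h)) (I(y, h) = ((y + h)/(h - 1))/5 = ((h + y)/(-1 + h))/5 = (h + y)/(5*(-1 + h)))
N = 1001/100 (N = 10 + 5*(((11 - 3)/(5*(-1 + 11)))/80) = 10 + 5*(((⅕)*8/10)*(1/80)) = 10 + 5*(((⅕)*(⅒)*8)*(1/80)) = 10 + 5*((4/25)*(1/80)) = 10 + 5*(1/500) = 10 + 1/100 = 1001/100 ≈ 10.010)
g(Q) = 2*Q*(-3 + 2*Q) (g(Q) = (-3 + Q + Q)*(Q + Q) = (-3 + 2*Q)*(2*Q) = 2*Q*(-3 + 2*Q))
g(6) - 70*N = 2*6*(-3 + 2*6) - 70*1001/100 = 2*6*(-3 + 12) - 7007/10 = 2*6*9 - 7007/10 = 108 - 7007/10 = -5927/10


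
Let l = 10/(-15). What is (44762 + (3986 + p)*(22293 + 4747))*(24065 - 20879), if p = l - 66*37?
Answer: 133099914132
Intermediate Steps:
l = -⅔ (l = 10*(-1/15) = -⅔ ≈ -0.66667)
p = -7328/3 (p = -⅔ - 66*37 = -⅔ - 2442 = -7328/3 ≈ -2442.7)
(44762 + (3986 + p)*(22293 + 4747))*(24065 - 20879) = (44762 + (3986 - 7328/3)*(22293 + 4747))*(24065 - 20879) = (44762 + (4630/3)*27040)*3186 = (44762 + 125195200/3)*3186 = (125329486/3)*3186 = 133099914132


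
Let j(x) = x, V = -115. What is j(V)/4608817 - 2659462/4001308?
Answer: -6128716913437/9220648166318 ≈ -0.66467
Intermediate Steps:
j(V)/4608817 - 2659462/4001308 = -115/4608817 - 2659462/4001308 = -115*1/4608817 - 2659462*1/4001308 = -115/4608817 - 1329731/2000654 = -6128716913437/9220648166318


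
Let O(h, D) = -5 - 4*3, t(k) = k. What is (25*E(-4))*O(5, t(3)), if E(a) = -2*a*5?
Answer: -17000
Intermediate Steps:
E(a) = -10*a
O(h, D) = -17 (O(h, D) = -5 - 12 = -17)
(25*E(-4))*O(5, t(3)) = (25*(-10*(-4)))*(-17) = (25*40)*(-17) = 1000*(-17) = -17000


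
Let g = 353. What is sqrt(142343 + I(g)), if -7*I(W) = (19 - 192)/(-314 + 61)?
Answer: 24*sqrt(775087005)/1771 ≈ 377.28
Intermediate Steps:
I(W) = -173/1771 (I(W) = -(19 - 192)/(7*(-314 + 61)) = -(-173)/(7*(-253)) = -(-173)*(-1)/(7*253) = -1/7*173/253 = -173/1771)
sqrt(142343 + I(g)) = sqrt(142343 - 173/1771) = sqrt(252089280/1771) = 24*sqrt(775087005)/1771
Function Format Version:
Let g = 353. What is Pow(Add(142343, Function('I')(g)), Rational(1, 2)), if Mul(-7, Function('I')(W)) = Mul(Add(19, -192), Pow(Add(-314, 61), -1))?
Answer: Mul(Rational(24, 1771), Pow(775087005, Rational(1, 2))) ≈ 377.28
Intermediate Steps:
Function('I')(W) = Rational(-173, 1771) (Function('I')(W) = Mul(Rational(-1, 7), Mul(Add(19, -192), Pow(Add(-314, 61), -1))) = Mul(Rational(-1, 7), Mul(-173, Pow(-253, -1))) = Mul(Rational(-1, 7), Mul(-173, Rational(-1, 253))) = Mul(Rational(-1, 7), Rational(173, 253)) = Rational(-173, 1771))
Pow(Add(142343, Function('I')(g)), Rational(1, 2)) = Pow(Add(142343, Rational(-173, 1771)), Rational(1, 2)) = Pow(Rational(252089280, 1771), Rational(1, 2)) = Mul(Rational(24, 1771), Pow(775087005, Rational(1, 2)))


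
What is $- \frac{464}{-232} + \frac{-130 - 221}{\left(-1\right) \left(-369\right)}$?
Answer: $\frac{43}{41} \approx 1.0488$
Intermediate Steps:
$- \frac{464}{-232} + \frac{-130 - 221}{\left(-1\right) \left(-369\right)} = \left(-464\right) \left(- \frac{1}{232}\right) + \frac{-130 - 221}{369} = 2 - \frac{39}{41} = \frac{43}{41}$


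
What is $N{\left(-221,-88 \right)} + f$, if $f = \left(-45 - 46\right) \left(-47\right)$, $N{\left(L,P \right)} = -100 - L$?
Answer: $4398$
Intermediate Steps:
$f = 4277$ ($f = \left(-91\right) \left(-47\right) = 4277$)
$N{\left(-221,-88 \right)} + f = \left(-100 - -221\right) + 4277 = \left(-100 + 221\right) + 4277 = 121 + 4277 = 4398$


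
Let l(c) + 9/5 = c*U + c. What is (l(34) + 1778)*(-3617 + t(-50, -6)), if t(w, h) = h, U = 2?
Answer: -34023593/5 ≈ -6.8047e+6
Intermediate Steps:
l(c) = -9/5 + 3*c (l(c) = -9/5 + (c*2 + c) = -9/5 + (2*c + c) = -9/5 + 3*c)
(l(34) + 1778)*(-3617 + t(-50, -6)) = ((-9/5 + 3*34) + 1778)*(-3617 - 6) = ((-9/5 + 102) + 1778)*(-3623) = (501/5 + 1778)*(-3623) = (9391/5)*(-3623) = -34023593/5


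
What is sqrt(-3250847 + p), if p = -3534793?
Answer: 6*I*sqrt(188490) ≈ 2604.9*I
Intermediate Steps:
sqrt(-3250847 + p) = sqrt(-3250847 - 3534793) = sqrt(-6785640) = 6*I*sqrt(188490)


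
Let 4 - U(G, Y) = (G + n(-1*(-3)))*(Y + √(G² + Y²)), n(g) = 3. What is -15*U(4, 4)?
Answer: 360 + 420*√2 ≈ 953.97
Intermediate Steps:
U(G, Y) = 4 - (3 + G)*(Y + √(G² + Y²)) (U(G, Y) = 4 - (G + 3)*(Y + √(G² + Y²)) = 4 - (3 + G)*(Y + √(G² + Y²)))
-15*U(4, 4) = -15*(4 - 3*4 - 3*√(4² + 4²) - 1*4*4 - 1*4*√(4² + 4²)) = -15*(4 - 12 - 3*√(16 + 16) - 16 - 1*4*√(16 + 16)) = -15*(4 - 12 - 12*√2 - 16 - 1*4*√32) = -15*(4 - 12 - 12*√2 - 16 - 1*4*4*√2) = -15*(4 - 12 - 12*√2 - 16 - 16*√2) = -15*(-24 - 28*√2) = 360 + 420*√2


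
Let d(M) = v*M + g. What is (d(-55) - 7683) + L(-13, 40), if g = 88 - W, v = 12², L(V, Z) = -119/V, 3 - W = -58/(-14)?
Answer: -1410928/91 ≈ -15505.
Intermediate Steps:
W = -8/7 (W = 3 - (-58)/(-14) = 3 - (-58)*(-1)/14 = 3 - 1*29/7 = 3 - 29/7 = -8/7 ≈ -1.1429)
v = 144
g = 624/7 (g = 88 - 1*(-8/7) = 88 + 8/7 = 624/7 ≈ 89.143)
d(M) = 624/7 + 144*M (d(M) = 144*M + 624/7 = 624/7 + 144*M)
(d(-55) - 7683) + L(-13, 40) = ((624/7 + 144*(-55)) - 7683) - 119/(-13) = ((624/7 - 7920) - 7683) - 119*(-1/13) = (-54816/7 - 7683) + 119/13 = -108597/7 + 119/13 = -1410928/91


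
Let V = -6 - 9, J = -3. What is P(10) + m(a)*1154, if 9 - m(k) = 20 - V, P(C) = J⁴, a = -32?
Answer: -29923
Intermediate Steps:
V = -15
P(C) = 81 (P(C) = (-3)⁴ = 81)
m(k) = -26 (m(k) = 9 - (20 - 1*(-15)) = 9 - (20 + 15) = 9 - 1*35 = 9 - 35 = -26)
P(10) + m(a)*1154 = 81 - 26*1154 = 81 - 30004 = -29923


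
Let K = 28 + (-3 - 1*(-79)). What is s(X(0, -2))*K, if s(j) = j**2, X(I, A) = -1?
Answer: 104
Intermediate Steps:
K = 104 (K = 28 + (-3 + 79) = 28 + 76 = 104)
s(X(0, -2))*K = (-1)**2*104 = 1*104 = 104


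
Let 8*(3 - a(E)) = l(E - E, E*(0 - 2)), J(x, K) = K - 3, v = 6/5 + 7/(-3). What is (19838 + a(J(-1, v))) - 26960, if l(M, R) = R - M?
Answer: -213601/30 ≈ -7120.0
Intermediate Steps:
v = -17/15 (v = 6*(1/5) + 7*(-1/3) = 6/5 - 7/3 = -17/15 ≈ -1.1333)
J(x, K) = -3 + K
a(E) = 3 + E/4 (a(E) = 3 - (E*(0 - 2) - (E - E))/8 = 3 - (E*(-2) - 1*0)/8 = 3 - (-2*E + 0)/8 = 3 - (-1)*E/4 = 3 + E/4)
(19838 + a(J(-1, v))) - 26960 = (19838 + (3 + (-3 - 17/15)/4)) - 26960 = (19838 + (3 + (1/4)*(-62/15))) - 26960 = (19838 + (3 - 31/30)) - 26960 = (19838 + 59/30) - 26960 = 595199/30 - 26960 = -213601/30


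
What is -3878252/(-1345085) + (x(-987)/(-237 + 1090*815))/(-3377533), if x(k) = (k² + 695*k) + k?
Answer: 1661903486261431609/576394088123578495 ≈ 2.8833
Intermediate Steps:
x(k) = k² + 696*k
-3878252/(-1345085) + (x(-987)/(-237 + 1090*815))/(-3377533) = -3878252/(-1345085) + ((-987*(696 - 987))/(-237 + 1090*815))/(-3377533) = -3878252*(-1/1345085) + ((-987*(-291))/(-237 + 888350))*(-1/3377533) = 554036/192155 + (287217/888113)*(-1/3377533) = 554036/192155 - 287217/2999630965229 = 1661903486261431609/576394088123578495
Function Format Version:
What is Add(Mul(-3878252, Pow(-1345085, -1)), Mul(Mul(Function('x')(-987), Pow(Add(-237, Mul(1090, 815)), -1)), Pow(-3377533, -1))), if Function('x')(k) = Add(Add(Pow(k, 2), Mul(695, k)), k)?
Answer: Rational(1661903486261431609, 576394088123578495) ≈ 2.8833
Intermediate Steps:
Function('x')(k) = Add(Pow(k, 2), Mul(696, k))
Add(Mul(-3878252, Pow(-1345085, -1)), Mul(Mul(Function('x')(-987), Pow(Add(-237, Mul(1090, 815)), -1)), Pow(-3377533, -1))) = Add(Mul(-3878252, Pow(-1345085, -1)), Mul(Mul(Mul(-987, Add(696, -987)), Pow(Add(-237, Mul(1090, 815)), -1)), Pow(-3377533, -1))) = Add(Mul(-3878252, Rational(-1, 1345085)), Mul(Mul(Mul(-987, -291), Pow(Add(-237, 888350), -1)), Rational(-1, 3377533))) = Add(Rational(554036, 192155), Mul(Mul(287217, Pow(888113, -1)), Rational(-1, 3377533))) = Add(Rational(554036, 192155), Mul(Mul(287217, Rational(1, 888113)), Rational(-1, 3377533))) = Add(Rational(554036, 192155), Mul(Rational(287217, 888113), Rational(-1, 3377533))) = Add(Rational(554036, 192155), Rational(-287217, 2999630965229)) = Rational(1661903486261431609, 576394088123578495)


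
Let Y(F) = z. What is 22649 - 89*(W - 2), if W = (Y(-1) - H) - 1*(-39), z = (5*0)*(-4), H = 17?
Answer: 20869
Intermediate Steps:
z = 0 (z = 0*(-4) = 0)
Y(F) = 0
W = 22 (W = (0 - 1*17) - 1*(-39) = (0 - 17) + 39 = -17 + 39 = 22)
22649 - 89*(W - 2) = 22649 - 89*(22 - 2) = 22649 - 89*20 = 22649 - 1*1780 = 22649 - 1780 = 20869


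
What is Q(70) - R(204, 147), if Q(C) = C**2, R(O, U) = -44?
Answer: 4944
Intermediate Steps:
Q(70) - R(204, 147) = 70**2 - 1*(-44) = 4900 + 44 = 4944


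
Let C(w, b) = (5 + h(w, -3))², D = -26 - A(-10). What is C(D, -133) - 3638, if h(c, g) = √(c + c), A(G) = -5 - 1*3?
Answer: -3649 + 60*I ≈ -3649.0 + 60.0*I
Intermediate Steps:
A(G) = -8 (A(G) = -5 - 3 = -8)
h(c, g) = √2*√c (h(c, g) = √(2*c) = √2*√c)
D = -18 (D = -26 - 1*(-8) = -26 + 8 = -18)
C(w, b) = (5 + √2*√w)²
C(D, -133) - 3638 = (5 + √2*√(-18))² - 3638 = (5 + √2*(3*I*√2))² - 3638 = (5 + 6*I)² - 3638 = -3638 + (5 + 6*I)²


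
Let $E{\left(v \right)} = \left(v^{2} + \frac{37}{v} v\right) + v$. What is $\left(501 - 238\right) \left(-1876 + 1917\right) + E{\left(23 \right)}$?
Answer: $11372$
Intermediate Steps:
$E{\left(v \right)} = 37 + v + v^{2}$ ($E{\left(v \right)} = \left(v^{2} + 37\right) + v = \left(37 + v^{2}\right) + v = 37 + v + v^{2}$)
$\left(501 - 238\right) \left(-1876 + 1917\right) + E{\left(23 \right)} = \left(501 - 238\right) \left(-1876 + 1917\right) + \left(37 + 23 + 23^{2}\right) = 263 \cdot 41 + \left(37 + 23 + 529\right) = 10783 + 589 = 11372$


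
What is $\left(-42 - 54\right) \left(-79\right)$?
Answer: $7584$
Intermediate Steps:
$\left(-42 - 54\right) \left(-79\right) = \left(-96\right) \left(-79\right) = 7584$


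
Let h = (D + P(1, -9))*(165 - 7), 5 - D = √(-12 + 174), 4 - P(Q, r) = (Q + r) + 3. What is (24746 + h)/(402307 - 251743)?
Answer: 4493/25094 - 237*√2/25094 ≈ 0.16569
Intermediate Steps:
P(Q, r) = 1 - Q - r (P(Q, r) = 4 - ((Q + r) + 3) = 4 - (3 + Q + r) = 4 + (-3 - Q - r) = 1 - Q - r)
D = 5 - 9*√2 (D = 5 - √(-12 + 174) = 5 - √162 = 5 - 9*√2 ≈ -7.7279)
h = 2212 - 1422*√2 (h = ((5 - 9*√2) + (1 - 1*1 - 1*(-9)))*(165 - 7) = ((5 - 9*√2) + (1 - 1 + 9))*158 = ((5 - 9*√2) + 9)*158 = (14 - 9*√2)*158 = 2212 - 1422*√2 ≈ 200.99)
(24746 + h)/(402307 - 251743) = (24746 + (2212 - 1422*√2))/(402307 - 251743) = (26958 - 1422*√2)/150564 = (26958 - 1422*√2)*(1/150564) = 4493/25094 - 237*√2/25094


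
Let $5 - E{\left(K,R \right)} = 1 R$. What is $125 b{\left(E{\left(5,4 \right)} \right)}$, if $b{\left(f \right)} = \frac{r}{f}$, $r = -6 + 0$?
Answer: $-750$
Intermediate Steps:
$r = -6$
$E{\left(K,R \right)} = 5 - R$ ($E{\left(K,R \right)} = 5 - 1 R = 5 - R$)
$b{\left(f \right)} = - \frac{6}{f}$
$125 b{\left(E{\left(5,4 \right)} \right)} = 125 \left(- \frac{6}{5 - 4}\right) = 125 \left(- \frac{6}{1}\right) = 125 \left(\left(-6\right) 1\right) = 125 \left(-6\right) = -750$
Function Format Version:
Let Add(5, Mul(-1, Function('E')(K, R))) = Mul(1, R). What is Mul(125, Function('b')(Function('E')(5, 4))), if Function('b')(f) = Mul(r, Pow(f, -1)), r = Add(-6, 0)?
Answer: -750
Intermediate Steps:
r = -6
Function('E')(K, R) = Add(5, Mul(-1, R)) (Function('E')(K, R) = Add(5, Mul(-1, Mul(1, R))) = Add(5, Mul(-1, R)))
Function('b')(f) = Mul(-6, Pow(f, -1))
Mul(125, Function('b')(Function('E')(5, 4))) = Mul(125, Mul(-6, Pow(Add(5, Mul(-1, 4)), -1))) = Mul(125, Mul(-6, Pow(Add(5, -4), -1))) = Mul(125, Mul(-6, Pow(1, -1))) = Mul(125, Mul(-6, 1)) = Mul(125, -6) = -750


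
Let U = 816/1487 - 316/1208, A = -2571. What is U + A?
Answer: -1154440295/449074 ≈ -2570.7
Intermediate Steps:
U = 128959/449074 (U = 816*(1/1487) - 316*1/1208 = 816/1487 - 79/302 = 128959/449074 ≈ 0.28717)
U + A = 128959/449074 - 2571 = -1154440295/449074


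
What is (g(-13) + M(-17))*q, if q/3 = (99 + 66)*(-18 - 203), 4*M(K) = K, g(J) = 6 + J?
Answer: 4922775/4 ≈ 1.2307e+6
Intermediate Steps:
M(K) = K/4
q = -109395 (q = 3*((99 + 66)*(-18 - 203)) = 3*(165*(-221)) = 3*(-36465) = -109395)
(g(-13) + M(-17))*q = ((6 - 13) + (¼)*(-17))*(-109395) = (-7 - 17/4)*(-109395) = -45/4*(-109395) = 4922775/4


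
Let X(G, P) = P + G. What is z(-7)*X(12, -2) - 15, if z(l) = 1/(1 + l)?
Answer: -50/3 ≈ -16.667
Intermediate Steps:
X(G, P) = G + P
z(-7)*X(12, -2) - 15 = (12 - 2)/(1 - 7) - 15 = 10/(-6) - 15 = -⅙*10 - 15 = -5/3 - 15 = -50/3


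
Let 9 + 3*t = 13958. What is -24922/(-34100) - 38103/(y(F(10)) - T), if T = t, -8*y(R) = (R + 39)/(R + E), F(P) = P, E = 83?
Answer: 47859251951/5362071550 ≈ 8.9255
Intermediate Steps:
t = 13949/3 (t = -3 + (1/3)*13958 = -3 + 13958/3 = 13949/3 ≈ 4649.7)
y(R) = -(39 + R)/(8*(83 + R)) (y(R) = -(R + 39)/(8*(R + 83)) = -(39 + R)/(8*(83 + R)))
T = 13949/3 ≈ 4649.7
-24922/(-34100) - 38103/(y(F(10)) - T) = -24922/(-34100) - 38103/((-39 - 1*10)/(8*(83 + 10)) - 1*13949/3) = -24922*(-1/34100) - 38103/((1/8)*(-39 - 10)/93 - 13949/3) = 12461/17050 - 38103/((1/8)*(1/93)*(-49) - 13949/3) = 12461/17050 - 38103/(-49/744 - 13949/3) = 12461/17050 - 38103/(-3459401/744) = 12461/17050 - 38103*(-744/3459401) = 12461/17050 + 28348632/3459401 = 47859251951/5362071550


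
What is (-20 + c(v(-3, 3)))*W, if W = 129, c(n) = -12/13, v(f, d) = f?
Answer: -35088/13 ≈ -2699.1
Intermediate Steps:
c(n) = -12/13 (c(n) = -12*1/13 = -12/13)
(-20 + c(v(-3, 3)))*W = (-20 - 12/13)*129 = -272/13*129 = -35088/13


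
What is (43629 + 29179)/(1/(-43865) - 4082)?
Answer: -168090680/9424049 ≈ -17.836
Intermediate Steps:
(43629 + 29179)/(1/(-43865) - 4082) = 72808/(-1/43865 - 4082) = 72808/(-179056931/43865) = 72808*(-43865/179056931) = -168090680/9424049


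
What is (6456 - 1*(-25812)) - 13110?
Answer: 19158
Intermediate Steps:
(6456 - 1*(-25812)) - 13110 = (6456 + 25812) - 13110 = 32268 - 13110 = 19158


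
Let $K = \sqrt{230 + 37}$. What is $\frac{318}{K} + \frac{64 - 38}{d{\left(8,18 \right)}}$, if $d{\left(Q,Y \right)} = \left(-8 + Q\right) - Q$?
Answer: $- \frac{13}{4} + \frac{106 \sqrt{267}}{89} \approx 16.211$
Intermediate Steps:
$d{\left(Q,Y \right)} = -8$
$K = \sqrt{267} \approx 16.34$
$\frac{318}{K} + \frac{64 - 38}{d{\left(8,18 \right)}} = \frac{318}{\sqrt{267}} + \frac{64 - 38}{-8} = 318 \frac{\sqrt{267}}{267} + 26 \left(- \frac{1}{8}\right) = \frac{106 \sqrt{267}}{89} - \frac{13}{4} = - \frac{13}{4} + \frac{106 \sqrt{267}}{89}$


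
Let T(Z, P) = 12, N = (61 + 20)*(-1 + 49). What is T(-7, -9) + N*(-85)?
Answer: -330468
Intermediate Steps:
N = 3888 (N = 81*48 = 3888)
T(-7, -9) + N*(-85) = 12 + 3888*(-85) = 12 - 330480 = -330468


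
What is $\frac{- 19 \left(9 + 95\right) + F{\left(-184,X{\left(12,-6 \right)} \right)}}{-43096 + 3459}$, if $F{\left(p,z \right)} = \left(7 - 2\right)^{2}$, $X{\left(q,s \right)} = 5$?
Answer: $\frac{1951}{39637} \approx 0.049222$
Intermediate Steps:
$F{\left(p,z \right)} = 25$ ($F{\left(p,z \right)} = 5^{2} = 25$)
$\frac{- 19 \left(9 + 95\right) + F{\left(-184,X{\left(12,-6 \right)} \right)}}{-43096 + 3459} = \frac{- 19 \left(9 + 95\right) + 25}{-43096 + 3459} = \frac{\left(-19\right) 104 + 25}{-39637} = \left(-1976 + 25\right) \left(- \frac{1}{39637}\right) = \left(-1951\right) \left(- \frac{1}{39637}\right) = \frac{1951}{39637}$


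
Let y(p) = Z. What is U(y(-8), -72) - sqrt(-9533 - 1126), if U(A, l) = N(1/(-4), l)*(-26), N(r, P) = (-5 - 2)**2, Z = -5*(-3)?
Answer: -1274 - I*sqrt(10659) ≈ -1274.0 - 103.24*I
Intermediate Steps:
Z = 15
N(r, P) = 49 (N(r, P) = (-7)**2 = 49)
y(p) = 15
U(A, l) = -1274 (U(A, l) = 49*(-26) = -1274)
U(y(-8), -72) - sqrt(-9533 - 1126) = -1274 - sqrt(-9533 - 1126) = -1274 - sqrt(-10659) = -1274 - I*sqrt(10659)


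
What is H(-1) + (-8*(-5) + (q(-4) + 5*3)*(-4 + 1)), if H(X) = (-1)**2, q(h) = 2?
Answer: -10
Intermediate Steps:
H(X) = 1
H(-1) + (-8*(-5) + (q(-4) + 5*3)*(-4 + 1)) = 1 + (-8*(-5) + (2 + 5*3)*(-4 + 1)) = 1 + (40 + (2 + 15)*(-3)) = 1 + (40 + 17*(-3)) = 1 + (40 - 51) = 1 - 11 = -10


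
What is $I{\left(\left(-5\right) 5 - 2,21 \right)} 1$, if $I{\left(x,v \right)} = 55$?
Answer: $55$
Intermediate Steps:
$I{\left(\left(-5\right) 5 - 2,21 \right)} 1 = 55 \cdot 1 = 55$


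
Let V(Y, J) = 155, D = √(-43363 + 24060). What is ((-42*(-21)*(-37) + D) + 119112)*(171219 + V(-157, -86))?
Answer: 14820080772 + 171374*I*√19303 ≈ 1.482e+10 + 2.381e+7*I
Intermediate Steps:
D = I*√19303 (D = √(-19303) = I*√19303 ≈ 138.94*I)
((-42*(-21)*(-37) + D) + 119112)*(171219 + V(-157, -86)) = ((-42*(-21)*(-37) + I*√19303) + 119112)*(171219 + 155) = ((882*(-37) + I*√19303) + 119112)*171374 = ((-32634 + I*√19303) + 119112)*171374 = (86478 + I*√19303)*171374 = 14820080772 + 171374*I*√19303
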